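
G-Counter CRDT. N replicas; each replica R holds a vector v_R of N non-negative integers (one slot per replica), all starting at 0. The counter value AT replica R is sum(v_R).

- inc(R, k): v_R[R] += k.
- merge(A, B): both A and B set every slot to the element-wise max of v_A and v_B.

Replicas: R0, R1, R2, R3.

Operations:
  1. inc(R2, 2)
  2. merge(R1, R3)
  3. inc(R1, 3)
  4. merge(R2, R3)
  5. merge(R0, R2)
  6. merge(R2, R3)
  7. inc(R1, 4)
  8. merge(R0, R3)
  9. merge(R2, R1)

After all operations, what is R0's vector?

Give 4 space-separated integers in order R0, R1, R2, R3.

Op 1: inc R2 by 2 -> R2=(0,0,2,0) value=2
Op 2: merge R1<->R3 -> R1=(0,0,0,0) R3=(0,0,0,0)
Op 3: inc R1 by 3 -> R1=(0,3,0,0) value=3
Op 4: merge R2<->R3 -> R2=(0,0,2,0) R3=(0,0,2,0)
Op 5: merge R0<->R2 -> R0=(0,0,2,0) R2=(0,0,2,0)
Op 6: merge R2<->R3 -> R2=(0,0,2,0) R3=(0,0,2,0)
Op 7: inc R1 by 4 -> R1=(0,7,0,0) value=7
Op 8: merge R0<->R3 -> R0=(0,0,2,0) R3=(0,0,2,0)
Op 9: merge R2<->R1 -> R2=(0,7,2,0) R1=(0,7,2,0)

Answer: 0 0 2 0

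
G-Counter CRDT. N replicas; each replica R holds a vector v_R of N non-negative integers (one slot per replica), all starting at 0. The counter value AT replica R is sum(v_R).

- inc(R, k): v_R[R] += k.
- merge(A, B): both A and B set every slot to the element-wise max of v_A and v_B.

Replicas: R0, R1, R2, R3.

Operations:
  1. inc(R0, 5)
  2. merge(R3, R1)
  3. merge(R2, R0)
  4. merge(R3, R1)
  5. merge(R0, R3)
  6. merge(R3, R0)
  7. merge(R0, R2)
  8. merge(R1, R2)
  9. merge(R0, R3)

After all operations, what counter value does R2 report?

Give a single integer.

Op 1: inc R0 by 5 -> R0=(5,0,0,0) value=5
Op 2: merge R3<->R1 -> R3=(0,0,0,0) R1=(0,0,0,0)
Op 3: merge R2<->R0 -> R2=(5,0,0,0) R0=(5,0,0,0)
Op 4: merge R3<->R1 -> R3=(0,0,0,0) R1=(0,0,0,0)
Op 5: merge R0<->R3 -> R0=(5,0,0,0) R3=(5,0,0,0)
Op 6: merge R3<->R0 -> R3=(5,0,0,0) R0=(5,0,0,0)
Op 7: merge R0<->R2 -> R0=(5,0,0,0) R2=(5,0,0,0)
Op 8: merge R1<->R2 -> R1=(5,0,0,0) R2=(5,0,0,0)
Op 9: merge R0<->R3 -> R0=(5,0,0,0) R3=(5,0,0,0)

Answer: 5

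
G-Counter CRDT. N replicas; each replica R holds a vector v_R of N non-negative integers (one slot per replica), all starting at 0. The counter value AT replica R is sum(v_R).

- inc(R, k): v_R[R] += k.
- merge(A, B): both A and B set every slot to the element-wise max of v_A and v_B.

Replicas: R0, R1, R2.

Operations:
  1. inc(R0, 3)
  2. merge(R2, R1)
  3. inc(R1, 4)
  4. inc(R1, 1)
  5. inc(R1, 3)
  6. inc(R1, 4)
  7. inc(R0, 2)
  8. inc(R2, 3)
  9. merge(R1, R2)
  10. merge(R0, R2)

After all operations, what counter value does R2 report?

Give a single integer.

Answer: 20

Derivation:
Op 1: inc R0 by 3 -> R0=(3,0,0) value=3
Op 2: merge R2<->R1 -> R2=(0,0,0) R1=(0,0,0)
Op 3: inc R1 by 4 -> R1=(0,4,0) value=4
Op 4: inc R1 by 1 -> R1=(0,5,0) value=5
Op 5: inc R1 by 3 -> R1=(0,8,0) value=8
Op 6: inc R1 by 4 -> R1=(0,12,0) value=12
Op 7: inc R0 by 2 -> R0=(5,0,0) value=5
Op 8: inc R2 by 3 -> R2=(0,0,3) value=3
Op 9: merge R1<->R2 -> R1=(0,12,3) R2=(0,12,3)
Op 10: merge R0<->R2 -> R0=(5,12,3) R2=(5,12,3)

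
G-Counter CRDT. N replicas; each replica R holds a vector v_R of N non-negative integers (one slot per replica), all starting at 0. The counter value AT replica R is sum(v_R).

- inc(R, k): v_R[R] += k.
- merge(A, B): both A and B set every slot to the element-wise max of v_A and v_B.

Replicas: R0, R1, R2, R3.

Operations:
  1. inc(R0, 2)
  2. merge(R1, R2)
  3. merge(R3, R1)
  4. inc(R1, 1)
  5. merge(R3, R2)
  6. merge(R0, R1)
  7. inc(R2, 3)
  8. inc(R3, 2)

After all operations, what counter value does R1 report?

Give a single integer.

Answer: 3

Derivation:
Op 1: inc R0 by 2 -> R0=(2,0,0,0) value=2
Op 2: merge R1<->R2 -> R1=(0,0,0,0) R2=(0,0,0,0)
Op 3: merge R3<->R1 -> R3=(0,0,0,0) R1=(0,0,0,0)
Op 4: inc R1 by 1 -> R1=(0,1,0,0) value=1
Op 5: merge R3<->R2 -> R3=(0,0,0,0) R2=(0,0,0,0)
Op 6: merge R0<->R1 -> R0=(2,1,0,0) R1=(2,1,0,0)
Op 7: inc R2 by 3 -> R2=(0,0,3,0) value=3
Op 8: inc R3 by 2 -> R3=(0,0,0,2) value=2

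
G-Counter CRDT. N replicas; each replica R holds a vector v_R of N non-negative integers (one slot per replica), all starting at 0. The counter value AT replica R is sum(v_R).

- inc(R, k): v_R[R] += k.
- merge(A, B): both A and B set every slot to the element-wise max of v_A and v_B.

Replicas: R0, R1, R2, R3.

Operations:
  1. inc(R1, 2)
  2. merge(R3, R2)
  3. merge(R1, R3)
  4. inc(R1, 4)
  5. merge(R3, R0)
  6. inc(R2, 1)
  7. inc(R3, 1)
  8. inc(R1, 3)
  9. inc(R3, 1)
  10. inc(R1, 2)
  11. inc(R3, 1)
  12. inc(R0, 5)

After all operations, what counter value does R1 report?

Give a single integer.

Answer: 11

Derivation:
Op 1: inc R1 by 2 -> R1=(0,2,0,0) value=2
Op 2: merge R3<->R2 -> R3=(0,0,0,0) R2=(0,0,0,0)
Op 3: merge R1<->R3 -> R1=(0,2,0,0) R3=(0,2,0,0)
Op 4: inc R1 by 4 -> R1=(0,6,0,0) value=6
Op 5: merge R3<->R0 -> R3=(0,2,0,0) R0=(0,2,0,0)
Op 6: inc R2 by 1 -> R2=(0,0,1,0) value=1
Op 7: inc R3 by 1 -> R3=(0,2,0,1) value=3
Op 8: inc R1 by 3 -> R1=(0,9,0,0) value=9
Op 9: inc R3 by 1 -> R3=(0,2,0,2) value=4
Op 10: inc R1 by 2 -> R1=(0,11,0,0) value=11
Op 11: inc R3 by 1 -> R3=(0,2,0,3) value=5
Op 12: inc R0 by 5 -> R0=(5,2,0,0) value=7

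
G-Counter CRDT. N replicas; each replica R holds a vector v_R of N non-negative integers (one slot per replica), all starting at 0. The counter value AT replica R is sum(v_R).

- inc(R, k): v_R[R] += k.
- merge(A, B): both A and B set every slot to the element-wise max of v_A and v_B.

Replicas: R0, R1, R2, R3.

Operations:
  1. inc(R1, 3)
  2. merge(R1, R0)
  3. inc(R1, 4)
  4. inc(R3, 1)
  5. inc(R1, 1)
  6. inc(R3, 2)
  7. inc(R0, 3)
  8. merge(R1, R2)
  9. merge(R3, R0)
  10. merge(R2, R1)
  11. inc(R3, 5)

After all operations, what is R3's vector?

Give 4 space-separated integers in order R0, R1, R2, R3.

Op 1: inc R1 by 3 -> R1=(0,3,0,0) value=3
Op 2: merge R1<->R0 -> R1=(0,3,0,0) R0=(0,3,0,0)
Op 3: inc R1 by 4 -> R1=(0,7,0,0) value=7
Op 4: inc R3 by 1 -> R3=(0,0,0,1) value=1
Op 5: inc R1 by 1 -> R1=(0,8,0,0) value=8
Op 6: inc R3 by 2 -> R3=(0,0,0,3) value=3
Op 7: inc R0 by 3 -> R0=(3,3,0,0) value=6
Op 8: merge R1<->R2 -> R1=(0,8,0,0) R2=(0,8,0,0)
Op 9: merge R3<->R0 -> R3=(3,3,0,3) R0=(3,3,0,3)
Op 10: merge R2<->R1 -> R2=(0,8,0,0) R1=(0,8,0,0)
Op 11: inc R3 by 5 -> R3=(3,3,0,8) value=14

Answer: 3 3 0 8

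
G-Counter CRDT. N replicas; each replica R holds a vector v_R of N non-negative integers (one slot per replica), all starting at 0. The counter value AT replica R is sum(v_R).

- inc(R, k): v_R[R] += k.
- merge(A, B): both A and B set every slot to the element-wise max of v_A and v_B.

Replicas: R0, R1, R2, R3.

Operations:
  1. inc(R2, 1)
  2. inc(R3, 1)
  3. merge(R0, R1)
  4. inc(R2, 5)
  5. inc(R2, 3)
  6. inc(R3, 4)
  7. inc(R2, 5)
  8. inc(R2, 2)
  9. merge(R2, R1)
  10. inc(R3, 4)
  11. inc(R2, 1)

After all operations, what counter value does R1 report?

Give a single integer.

Answer: 16

Derivation:
Op 1: inc R2 by 1 -> R2=(0,0,1,0) value=1
Op 2: inc R3 by 1 -> R3=(0,0,0,1) value=1
Op 3: merge R0<->R1 -> R0=(0,0,0,0) R1=(0,0,0,0)
Op 4: inc R2 by 5 -> R2=(0,0,6,0) value=6
Op 5: inc R2 by 3 -> R2=(0,0,9,0) value=9
Op 6: inc R3 by 4 -> R3=(0,0,0,5) value=5
Op 7: inc R2 by 5 -> R2=(0,0,14,0) value=14
Op 8: inc R2 by 2 -> R2=(0,0,16,0) value=16
Op 9: merge R2<->R1 -> R2=(0,0,16,0) R1=(0,0,16,0)
Op 10: inc R3 by 4 -> R3=(0,0,0,9) value=9
Op 11: inc R2 by 1 -> R2=(0,0,17,0) value=17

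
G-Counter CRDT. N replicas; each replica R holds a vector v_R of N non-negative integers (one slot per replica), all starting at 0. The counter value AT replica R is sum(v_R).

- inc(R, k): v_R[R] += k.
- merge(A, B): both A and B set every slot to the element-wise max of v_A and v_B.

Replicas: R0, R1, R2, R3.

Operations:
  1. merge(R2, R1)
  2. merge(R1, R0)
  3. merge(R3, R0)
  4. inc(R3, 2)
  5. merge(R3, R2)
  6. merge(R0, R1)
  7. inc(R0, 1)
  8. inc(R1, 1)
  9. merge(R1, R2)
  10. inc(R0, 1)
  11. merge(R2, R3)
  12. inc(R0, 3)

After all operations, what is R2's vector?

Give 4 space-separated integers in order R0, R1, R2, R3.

Op 1: merge R2<->R1 -> R2=(0,0,0,0) R1=(0,0,0,0)
Op 2: merge R1<->R0 -> R1=(0,0,0,0) R0=(0,0,0,0)
Op 3: merge R3<->R0 -> R3=(0,0,0,0) R0=(0,0,0,0)
Op 4: inc R3 by 2 -> R3=(0,0,0,2) value=2
Op 5: merge R3<->R2 -> R3=(0,0,0,2) R2=(0,0,0,2)
Op 6: merge R0<->R1 -> R0=(0,0,0,0) R1=(0,0,0,0)
Op 7: inc R0 by 1 -> R0=(1,0,0,0) value=1
Op 8: inc R1 by 1 -> R1=(0,1,0,0) value=1
Op 9: merge R1<->R2 -> R1=(0,1,0,2) R2=(0,1,0,2)
Op 10: inc R0 by 1 -> R0=(2,0,0,0) value=2
Op 11: merge R2<->R3 -> R2=(0,1,0,2) R3=(0,1,0,2)
Op 12: inc R0 by 3 -> R0=(5,0,0,0) value=5

Answer: 0 1 0 2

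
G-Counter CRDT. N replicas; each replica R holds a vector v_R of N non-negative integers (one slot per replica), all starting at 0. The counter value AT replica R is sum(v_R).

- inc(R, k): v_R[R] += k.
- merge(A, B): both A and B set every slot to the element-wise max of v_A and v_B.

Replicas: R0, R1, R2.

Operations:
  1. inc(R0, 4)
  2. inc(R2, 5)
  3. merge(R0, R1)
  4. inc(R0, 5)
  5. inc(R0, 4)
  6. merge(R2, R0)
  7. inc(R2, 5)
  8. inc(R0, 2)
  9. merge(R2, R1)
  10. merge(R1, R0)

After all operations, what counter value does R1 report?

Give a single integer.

Answer: 25

Derivation:
Op 1: inc R0 by 4 -> R0=(4,0,0) value=4
Op 2: inc R2 by 5 -> R2=(0,0,5) value=5
Op 3: merge R0<->R1 -> R0=(4,0,0) R1=(4,0,0)
Op 4: inc R0 by 5 -> R0=(9,0,0) value=9
Op 5: inc R0 by 4 -> R0=(13,0,0) value=13
Op 6: merge R2<->R0 -> R2=(13,0,5) R0=(13,0,5)
Op 7: inc R2 by 5 -> R2=(13,0,10) value=23
Op 8: inc R0 by 2 -> R0=(15,0,5) value=20
Op 9: merge R2<->R1 -> R2=(13,0,10) R1=(13,0,10)
Op 10: merge R1<->R0 -> R1=(15,0,10) R0=(15,0,10)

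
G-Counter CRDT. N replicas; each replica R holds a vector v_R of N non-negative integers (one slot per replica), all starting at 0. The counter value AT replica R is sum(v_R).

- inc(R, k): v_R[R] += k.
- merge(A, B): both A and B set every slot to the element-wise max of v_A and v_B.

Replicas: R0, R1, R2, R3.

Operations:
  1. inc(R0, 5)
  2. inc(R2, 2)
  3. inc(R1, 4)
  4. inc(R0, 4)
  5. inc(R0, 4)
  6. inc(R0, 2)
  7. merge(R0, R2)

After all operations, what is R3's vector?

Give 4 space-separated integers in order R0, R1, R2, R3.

Answer: 0 0 0 0

Derivation:
Op 1: inc R0 by 5 -> R0=(5,0,0,0) value=5
Op 2: inc R2 by 2 -> R2=(0,0,2,0) value=2
Op 3: inc R1 by 4 -> R1=(0,4,0,0) value=4
Op 4: inc R0 by 4 -> R0=(9,0,0,0) value=9
Op 5: inc R0 by 4 -> R0=(13,0,0,0) value=13
Op 6: inc R0 by 2 -> R0=(15,0,0,0) value=15
Op 7: merge R0<->R2 -> R0=(15,0,2,0) R2=(15,0,2,0)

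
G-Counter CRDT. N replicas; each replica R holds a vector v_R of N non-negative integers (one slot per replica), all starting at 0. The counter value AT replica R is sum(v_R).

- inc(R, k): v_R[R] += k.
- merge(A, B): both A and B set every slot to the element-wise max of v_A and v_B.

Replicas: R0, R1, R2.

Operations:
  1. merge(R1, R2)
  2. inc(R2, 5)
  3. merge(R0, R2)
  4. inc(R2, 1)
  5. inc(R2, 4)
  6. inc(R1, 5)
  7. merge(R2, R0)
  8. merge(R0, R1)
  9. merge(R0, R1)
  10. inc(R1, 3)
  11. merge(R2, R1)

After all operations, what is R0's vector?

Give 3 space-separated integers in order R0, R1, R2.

Answer: 0 5 10

Derivation:
Op 1: merge R1<->R2 -> R1=(0,0,0) R2=(0,0,0)
Op 2: inc R2 by 5 -> R2=(0,0,5) value=5
Op 3: merge R0<->R2 -> R0=(0,0,5) R2=(0,0,5)
Op 4: inc R2 by 1 -> R2=(0,0,6) value=6
Op 5: inc R2 by 4 -> R2=(0,0,10) value=10
Op 6: inc R1 by 5 -> R1=(0,5,0) value=5
Op 7: merge R2<->R0 -> R2=(0,0,10) R0=(0,0,10)
Op 8: merge R0<->R1 -> R0=(0,5,10) R1=(0,5,10)
Op 9: merge R0<->R1 -> R0=(0,5,10) R1=(0,5,10)
Op 10: inc R1 by 3 -> R1=(0,8,10) value=18
Op 11: merge R2<->R1 -> R2=(0,8,10) R1=(0,8,10)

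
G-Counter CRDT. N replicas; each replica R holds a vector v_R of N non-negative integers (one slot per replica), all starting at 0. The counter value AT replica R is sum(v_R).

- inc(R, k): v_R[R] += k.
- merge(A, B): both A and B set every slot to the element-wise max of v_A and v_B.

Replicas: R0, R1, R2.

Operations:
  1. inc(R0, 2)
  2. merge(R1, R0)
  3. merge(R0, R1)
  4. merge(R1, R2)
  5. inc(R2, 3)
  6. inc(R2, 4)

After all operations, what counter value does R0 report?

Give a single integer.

Op 1: inc R0 by 2 -> R0=(2,0,0) value=2
Op 2: merge R1<->R0 -> R1=(2,0,0) R0=(2,0,0)
Op 3: merge R0<->R1 -> R0=(2,0,0) R1=(2,0,0)
Op 4: merge R1<->R2 -> R1=(2,0,0) R2=(2,0,0)
Op 5: inc R2 by 3 -> R2=(2,0,3) value=5
Op 6: inc R2 by 4 -> R2=(2,0,7) value=9

Answer: 2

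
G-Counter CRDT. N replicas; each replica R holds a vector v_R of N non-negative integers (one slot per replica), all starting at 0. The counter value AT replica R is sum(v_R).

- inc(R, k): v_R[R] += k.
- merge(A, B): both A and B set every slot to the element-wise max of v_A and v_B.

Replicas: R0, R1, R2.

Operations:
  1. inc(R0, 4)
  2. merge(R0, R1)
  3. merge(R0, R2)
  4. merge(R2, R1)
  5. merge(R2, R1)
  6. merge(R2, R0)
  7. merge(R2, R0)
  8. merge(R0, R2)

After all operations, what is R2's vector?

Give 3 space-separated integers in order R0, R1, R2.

Answer: 4 0 0

Derivation:
Op 1: inc R0 by 4 -> R0=(4,0,0) value=4
Op 2: merge R0<->R1 -> R0=(4,0,0) R1=(4,0,0)
Op 3: merge R0<->R2 -> R0=(4,0,0) R2=(4,0,0)
Op 4: merge R2<->R1 -> R2=(4,0,0) R1=(4,0,0)
Op 5: merge R2<->R1 -> R2=(4,0,0) R1=(4,0,0)
Op 6: merge R2<->R0 -> R2=(4,0,0) R0=(4,0,0)
Op 7: merge R2<->R0 -> R2=(4,0,0) R0=(4,0,0)
Op 8: merge R0<->R2 -> R0=(4,0,0) R2=(4,0,0)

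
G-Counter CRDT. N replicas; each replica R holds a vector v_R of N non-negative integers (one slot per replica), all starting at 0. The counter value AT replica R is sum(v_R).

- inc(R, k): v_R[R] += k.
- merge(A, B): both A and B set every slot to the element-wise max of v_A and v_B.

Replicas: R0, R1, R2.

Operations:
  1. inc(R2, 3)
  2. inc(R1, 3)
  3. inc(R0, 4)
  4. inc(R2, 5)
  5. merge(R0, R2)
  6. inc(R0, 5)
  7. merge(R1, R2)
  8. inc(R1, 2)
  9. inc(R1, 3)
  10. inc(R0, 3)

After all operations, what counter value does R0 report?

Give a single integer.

Op 1: inc R2 by 3 -> R2=(0,0,3) value=3
Op 2: inc R1 by 3 -> R1=(0,3,0) value=3
Op 3: inc R0 by 4 -> R0=(4,0,0) value=4
Op 4: inc R2 by 5 -> R2=(0,0,8) value=8
Op 5: merge R0<->R2 -> R0=(4,0,8) R2=(4,0,8)
Op 6: inc R0 by 5 -> R0=(9,0,8) value=17
Op 7: merge R1<->R2 -> R1=(4,3,8) R2=(4,3,8)
Op 8: inc R1 by 2 -> R1=(4,5,8) value=17
Op 9: inc R1 by 3 -> R1=(4,8,8) value=20
Op 10: inc R0 by 3 -> R0=(12,0,8) value=20

Answer: 20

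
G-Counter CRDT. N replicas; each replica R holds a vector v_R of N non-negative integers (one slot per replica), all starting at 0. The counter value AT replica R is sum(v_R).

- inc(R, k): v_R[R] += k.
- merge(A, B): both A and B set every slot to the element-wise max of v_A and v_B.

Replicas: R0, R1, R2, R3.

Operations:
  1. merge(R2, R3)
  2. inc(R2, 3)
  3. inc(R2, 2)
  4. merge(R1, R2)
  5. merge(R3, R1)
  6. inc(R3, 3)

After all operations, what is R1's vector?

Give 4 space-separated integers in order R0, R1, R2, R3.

Op 1: merge R2<->R3 -> R2=(0,0,0,0) R3=(0,0,0,0)
Op 2: inc R2 by 3 -> R2=(0,0,3,0) value=3
Op 3: inc R2 by 2 -> R2=(0,0,5,0) value=5
Op 4: merge R1<->R2 -> R1=(0,0,5,0) R2=(0,0,5,0)
Op 5: merge R3<->R1 -> R3=(0,0,5,0) R1=(0,0,5,0)
Op 6: inc R3 by 3 -> R3=(0,0,5,3) value=8

Answer: 0 0 5 0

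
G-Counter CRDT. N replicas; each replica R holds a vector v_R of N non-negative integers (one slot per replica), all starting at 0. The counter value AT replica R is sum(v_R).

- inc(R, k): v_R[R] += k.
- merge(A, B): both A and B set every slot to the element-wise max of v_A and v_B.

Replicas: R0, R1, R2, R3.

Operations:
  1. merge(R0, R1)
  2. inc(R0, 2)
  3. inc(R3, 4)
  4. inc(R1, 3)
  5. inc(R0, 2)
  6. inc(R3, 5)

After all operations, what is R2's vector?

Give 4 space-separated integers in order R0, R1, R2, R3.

Answer: 0 0 0 0

Derivation:
Op 1: merge R0<->R1 -> R0=(0,0,0,0) R1=(0,0,0,0)
Op 2: inc R0 by 2 -> R0=(2,0,0,0) value=2
Op 3: inc R3 by 4 -> R3=(0,0,0,4) value=4
Op 4: inc R1 by 3 -> R1=(0,3,0,0) value=3
Op 5: inc R0 by 2 -> R0=(4,0,0,0) value=4
Op 6: inc R3 by 5 -> R3=(0,0,0,9) value=9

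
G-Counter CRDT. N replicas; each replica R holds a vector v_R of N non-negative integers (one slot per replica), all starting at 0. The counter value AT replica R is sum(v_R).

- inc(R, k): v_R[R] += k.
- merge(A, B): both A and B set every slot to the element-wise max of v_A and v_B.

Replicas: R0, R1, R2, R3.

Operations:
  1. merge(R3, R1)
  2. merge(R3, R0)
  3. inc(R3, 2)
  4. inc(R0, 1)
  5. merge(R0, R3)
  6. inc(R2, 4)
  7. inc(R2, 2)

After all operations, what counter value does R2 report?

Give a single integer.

Answer: 6

Derivation:
Op 1: merge R3<->R1 -> R3=(0,0,0,0) R1=(0,0,0,0)
Op 2: merge R3<->R0 -> R3=(0,0,0,0) R0=(0,0,0,0)
Op 3: inc R3 by 2 -> R3=(0,0,0,2) value=2
Op 4: inc R0 by 1 -> R0=(1,0,0,0) value=1
Op 5: merge R0<->R3 -> R0=(1,0,0,2) R3=(1,0,0,2)
Op 6: inc R2 by 4 -> R2=(0,0,4,0) value=4
Op 7: inc R2 by 2 -> R2=(0,0,6,0) value=6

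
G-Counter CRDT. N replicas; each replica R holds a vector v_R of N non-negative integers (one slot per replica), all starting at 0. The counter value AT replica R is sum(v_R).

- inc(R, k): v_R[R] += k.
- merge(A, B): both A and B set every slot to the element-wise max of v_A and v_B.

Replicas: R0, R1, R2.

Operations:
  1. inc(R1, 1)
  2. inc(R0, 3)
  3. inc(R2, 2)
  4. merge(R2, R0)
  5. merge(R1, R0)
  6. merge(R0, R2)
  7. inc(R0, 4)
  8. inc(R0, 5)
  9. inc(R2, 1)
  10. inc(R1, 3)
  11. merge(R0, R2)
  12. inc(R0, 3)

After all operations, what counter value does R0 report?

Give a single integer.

Op 1: inc R1 by 1 -> R1=(0,1,0) value=1
Op 2: inc R0 by 3 -> R0=(3,0,0) value=3
Op 3: inc R2 by 2 -> R2=(0,0,2) value=2
Op 4: merge R2<->R0 -> R2=(3,0,2) R0=(3,0,2)
Op 5: merge R1<->R0 -> R1=(3,1,2) R0=(3,1,2)
Op 6: merge R0<->R2 -> R0=(3,1,2) R2=(3,1,2)
Op 7: inc R0 by 4 -> R0=(7,1,2) value=10
Op 8: inc R0 by 5 -> R0=(12,1,2) value=15
Op 9: inc R2 by 1 -> R2=(3,1,3) value=7
Op 10: inc R1 by 3 -> R1=(3,4,2) value=9
Op 11: merge R0<->R2 -> R0=(12,1,3) R2=(12,1,3)
Op 12: inc R0 by 3 -> R0=(15,1,3) value=19

Answer: 19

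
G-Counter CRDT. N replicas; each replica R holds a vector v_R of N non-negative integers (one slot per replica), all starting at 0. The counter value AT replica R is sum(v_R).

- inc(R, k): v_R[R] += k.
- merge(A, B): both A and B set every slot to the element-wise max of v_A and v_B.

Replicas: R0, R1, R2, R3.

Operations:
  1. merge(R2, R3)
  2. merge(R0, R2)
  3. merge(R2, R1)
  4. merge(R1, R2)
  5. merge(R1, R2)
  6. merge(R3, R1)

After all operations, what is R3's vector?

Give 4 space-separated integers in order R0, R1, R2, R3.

Answer: 0 0 0 0

Derivation:
Op 1: merge R2<->R3 -> R2=(0,0,0,0) R3=(0,0,0,0)
Op 2: merge R0<->R2 -> R0=(0,0,0,0) R2=(0,0,0,0)
Op 3: merge R2<->R1 -> R2=(0,0,0,0) R1=(0,0,0,0)
Op 4: merge R1<->R2 -> R1=(0,0,0,0) R2=(0,0,0,0)
Op 5: merge R1<->R2 -> R1=(0,0,0,0) R2=(0,0,0,0)
Op 6: merge R3<->R1 -> R3=(0,0,0,0) R1=(0,0,0,0)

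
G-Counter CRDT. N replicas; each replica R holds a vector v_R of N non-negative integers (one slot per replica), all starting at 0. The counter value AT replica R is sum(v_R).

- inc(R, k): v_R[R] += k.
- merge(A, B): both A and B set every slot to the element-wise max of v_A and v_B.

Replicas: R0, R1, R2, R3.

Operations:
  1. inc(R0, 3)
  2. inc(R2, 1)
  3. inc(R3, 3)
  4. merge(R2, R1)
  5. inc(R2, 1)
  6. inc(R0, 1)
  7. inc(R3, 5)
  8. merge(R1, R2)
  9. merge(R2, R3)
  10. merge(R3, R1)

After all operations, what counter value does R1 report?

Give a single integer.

Answer: 10

Derivation:
Op 1: inc R0 by 3 -> R0=(3,0,0,0) value=3
Op 2: inc R2 by 1 -> R2=(0,0,1,0) value=1
Op 3: inc R3 by 3 -> R3=(0,0,0,3) value=3
Op 4: merge R2<->R1 -> R2=(0,0,1,0) R1=(0,0,1,0)
Op 5: inc R2 by 1 -> R2=(0,0,2,0) value=2
Op 6: inc R0 by 1 -> R0=(4,0,0,0) value=4
Op 7: inc R3 by 5 -> R3=(0,0,0,8) value=8
Op 8: merge R1<->R2 -> R1=(0,0,2,0) R2=(0,0,2,0)
Op 9: merge R2<->R3 -> R2=(0,0,2,8) R3=(0,0,2,8)
Op 10: merge R3<->R1 -> R3=(0,0,2,8) R1=(0,0,2,8)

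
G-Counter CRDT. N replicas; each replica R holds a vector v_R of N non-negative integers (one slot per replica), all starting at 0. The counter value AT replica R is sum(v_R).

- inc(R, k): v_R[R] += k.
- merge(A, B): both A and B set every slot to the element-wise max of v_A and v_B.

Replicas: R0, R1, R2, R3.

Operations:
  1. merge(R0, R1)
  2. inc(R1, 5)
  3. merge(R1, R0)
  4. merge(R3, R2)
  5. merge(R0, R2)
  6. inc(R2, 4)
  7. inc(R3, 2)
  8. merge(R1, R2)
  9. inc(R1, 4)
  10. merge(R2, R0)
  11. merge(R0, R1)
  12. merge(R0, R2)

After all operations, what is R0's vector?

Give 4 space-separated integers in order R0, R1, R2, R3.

Answer: 0 9 4 0

Derivation:
Op 1: merge R0<->R1 -> R0=(0,0,0,0) R1=(0,0,0,0)
Op 2: inc R1 by 5 -> R1=(0,5,0,0) value=5
Op 3: merge R1<->R0 -> R1=(0,5,0,0) R0=(0,5,0,0)
Op 4: merge R3<->R2 -> R3=(0,0,0,0) R2=(0,0,0,0)
Op 5: merge R0<->R2 -> R0=(0,5,0,0) R2=(0,5,0,0)
Op 6: inc R2 by 4 -> R2=(0,5,4,0) value=9
Op 7: inc R3 by 2 -> R3=(0,0,0,2) value=2
Op 8: merge R1<->R2 -> R1=(0,5,4,0) R2=(0,5,4,0)
Op 9: inc R1 by 4 -> R1=(0,9,4,0) value=13
Op 10: merge R2<->R0 -> R2=(0,5,4,0) R0=(0,5,4,0)
Op 11: merge R0<->R1 -> R0=(0,9,4,0) R1=(0,9,4,0)
Op 12: merge R0<->R2 -> R0=(0,9,4,0) R2=(0,9,4,0)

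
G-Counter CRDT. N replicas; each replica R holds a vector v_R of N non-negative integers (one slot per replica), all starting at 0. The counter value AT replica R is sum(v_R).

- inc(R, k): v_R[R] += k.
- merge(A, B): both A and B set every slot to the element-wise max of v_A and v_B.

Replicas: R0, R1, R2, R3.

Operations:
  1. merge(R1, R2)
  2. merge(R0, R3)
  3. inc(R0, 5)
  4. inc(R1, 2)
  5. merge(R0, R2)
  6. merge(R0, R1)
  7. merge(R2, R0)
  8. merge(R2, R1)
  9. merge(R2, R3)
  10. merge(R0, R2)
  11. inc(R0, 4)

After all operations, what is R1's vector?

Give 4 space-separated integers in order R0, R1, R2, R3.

Op 1: merge R1<->R2 -> R1=(0,0,0,0) R2=(0,0,0,0)
Op 2: merge R0<->R3 -> R0=(0,0,0,0) R3=(0,0,0,0)
Op 3: inc R0 by 5 -> R0=(5,0,0,0) value=5
Op 4: inc R1 by 2 -> R1=(0,2,0,0) value=2
Op 5: merge R0<->R2 -> R0=(5,0,0,0) R2=(5,0,0,0)
Op 6: merge R0<->R1 -> R0=(5,2,0,0) R1=(5,2,0,0)
Op 7: merge R2<->R0 -> R2=(5,2,0,0) R0=(5,2,0,0)
Op 8: merge R2<->R1 -> R2=(5,2,0,0) R1=(5,2,0,0)
Op 9: merge R2<->R3 -> R2=(5,2,0,0) R3=(5,2,0,0)
Op 10: merge R0<->R2 -> R0=(5,2,0,0) R2=(5,2,0,0)
Op 11: inc R0 by 4 -> R0=(9,2,0,0) value=11

Answer: 5 2 0 0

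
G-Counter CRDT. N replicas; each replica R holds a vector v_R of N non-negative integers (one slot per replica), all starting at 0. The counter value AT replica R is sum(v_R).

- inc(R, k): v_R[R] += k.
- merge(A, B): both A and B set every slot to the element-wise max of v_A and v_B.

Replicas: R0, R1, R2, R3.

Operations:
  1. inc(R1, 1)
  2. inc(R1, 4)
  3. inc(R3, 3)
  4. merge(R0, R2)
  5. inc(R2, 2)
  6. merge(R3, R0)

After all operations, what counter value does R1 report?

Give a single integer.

Op 1: inc R1 by 1 -> R1=(0,1,0,0) value=1
Op 2: inc R1 by 4 -> R1=(0,5,0,0) value=5
Op 3: inc R3 by 3 -> R3=(0,0,0,3) value=3
Op 4: merge R0<->R2 -> R0=(0,0,0,0) R2=(0,0,0,0)
Op 5: inc R2 by 2 -> R2=(0,0,2,0) value=2
Op 6: merge R3<->R0 -> R3=(0,0,0,3) R0=(0,0,0,3)

Answer: 5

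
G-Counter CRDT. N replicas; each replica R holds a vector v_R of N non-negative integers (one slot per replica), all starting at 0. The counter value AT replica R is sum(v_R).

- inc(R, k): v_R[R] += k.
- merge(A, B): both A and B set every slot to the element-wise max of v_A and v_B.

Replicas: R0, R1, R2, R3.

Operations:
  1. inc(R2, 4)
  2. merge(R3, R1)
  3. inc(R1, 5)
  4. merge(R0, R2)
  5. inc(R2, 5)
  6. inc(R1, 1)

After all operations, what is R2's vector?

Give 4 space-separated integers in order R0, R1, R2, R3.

Op 1: inc R2 by 4 -> R2=(0,0,4,0) value=4
Op 2: merge R3<->R1 -> R3=(0,0,0,0) R1=(0,0,0,0)
Op 3: inc R1 by 5 -> R1=(0,5,0,0) value=5
Op 4: merge R0<->R2 -> R0=(0,0,4,0) R2=(0,0,4,0)
Op 5: inc R2 by 5 -> R2=(0,0,9,0) value=9
Op 6: inc R1 by 1 -> R1=(0,6,0,0) value=6

Answer: 0 0 9 0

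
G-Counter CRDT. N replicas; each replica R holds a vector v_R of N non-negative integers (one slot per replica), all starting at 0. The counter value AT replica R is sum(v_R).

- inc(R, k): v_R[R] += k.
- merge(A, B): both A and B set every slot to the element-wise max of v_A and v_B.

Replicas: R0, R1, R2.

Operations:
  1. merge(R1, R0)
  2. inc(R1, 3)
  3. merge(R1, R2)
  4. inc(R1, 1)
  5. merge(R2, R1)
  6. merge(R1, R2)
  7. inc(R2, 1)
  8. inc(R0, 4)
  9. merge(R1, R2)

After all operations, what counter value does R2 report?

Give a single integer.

Op 1: merge R1<->R0 -> R1=(0,0,0) R0=(0,0,0)
Op 2: inc R1 by 3 -> R1=(0,3,0) value=3
Op 3: merge R1<->R2 -> R1=(0,3,0) R2=(0,3,0)
Op 4: inc R1 by 1 -> R1=(0,4,0) value=4
Op 5: merge R2<->R1 -> R2=(0,4,0) R1=(0,4,0)
Op 6: merge R1<->R2 -> R1=(0,4,0) R2=(0,4,0)
Op 7: inc R2 by 1 -> R2=(0,4,1) value=5
Op 8: inc R0 by 4 -> R0=(4,0,0) value=4
Op 9: merge R1<->R2 -> R1=(0,4,1) R2=(0,4,1)

Answer: 5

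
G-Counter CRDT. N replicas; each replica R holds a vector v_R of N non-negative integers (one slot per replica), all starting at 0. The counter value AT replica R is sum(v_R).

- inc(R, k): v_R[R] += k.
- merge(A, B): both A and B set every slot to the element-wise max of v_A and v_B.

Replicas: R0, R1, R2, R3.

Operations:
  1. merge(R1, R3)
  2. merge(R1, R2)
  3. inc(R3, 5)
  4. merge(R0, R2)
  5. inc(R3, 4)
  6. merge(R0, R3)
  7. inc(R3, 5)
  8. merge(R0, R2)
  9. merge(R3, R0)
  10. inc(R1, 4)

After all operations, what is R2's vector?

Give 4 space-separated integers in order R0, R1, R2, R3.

Answer: 0 0 0 9

Derivation:
Op 1: merge R1<->R3 -> R1=(0,0,0,0) R3=(0,0,0,0)
Op 2: merge R1<->R2 -> R1=(0,0,0,0) R2=(0,0,0,0)
Op 3: inc R3 by 5 -> R3=(0,0,0,5) value=5
Op 4: merge R0<->R2 -> R0=(0,0,0,0) R2=(0,0,0,0)
Op 5: inc R3 by 4 -> R3=(0,0,0,9) value=9
Op 6: merge R0<->R3 -> R0=(0,0,0,9) R3=(0,0,0,9)
Op 7: inc R3 by 5 -> R3=(0,0,0,14) value=14
Op 8: merge R0<->R2 -> R0=(0,0,0,9) R2=(0,0,0,9)
Op 9: merge R3<->R0 -> R3=(0,0,0,14) R0=(0,0,0,14)
Op 10: inc R1 by 4 -> R1=(0,4,0,0) value=4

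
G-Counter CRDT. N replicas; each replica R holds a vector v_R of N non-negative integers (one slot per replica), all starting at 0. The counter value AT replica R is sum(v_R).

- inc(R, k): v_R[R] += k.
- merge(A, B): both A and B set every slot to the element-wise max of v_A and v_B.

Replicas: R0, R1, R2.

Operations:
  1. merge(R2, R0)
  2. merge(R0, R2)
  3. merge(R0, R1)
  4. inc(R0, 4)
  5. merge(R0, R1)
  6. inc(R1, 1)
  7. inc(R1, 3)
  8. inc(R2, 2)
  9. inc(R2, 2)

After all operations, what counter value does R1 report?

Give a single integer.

Op 1: merge R2<->R0 -> R2=(0,0,0) R0=(0,0,0)
Op 2: merge R0<->R2 -> R0=(0,0,0) R2=(0,0,0)
Op 3: merge R0<->R1 -> R0=(0,0,0) R1=(0,0,0)
Op 4: inc R0 by 4 -> R0=(4,0,0) value=4
Op 5: merge R0<->R1 -> R0=(4,0,0) R1=(4,0,0)
Op 6: inc R1 by 1 -> R1=(4,1,0) value=5
Op 7: inc R1 by 3 -> R1=(4,4,0) value=8
Op 8: inc R2 by 2 -> R2=(0,0,2) value=2
Op 9: inc R2 by 2 -> R2=(0,0,4) value=4

Answer: 8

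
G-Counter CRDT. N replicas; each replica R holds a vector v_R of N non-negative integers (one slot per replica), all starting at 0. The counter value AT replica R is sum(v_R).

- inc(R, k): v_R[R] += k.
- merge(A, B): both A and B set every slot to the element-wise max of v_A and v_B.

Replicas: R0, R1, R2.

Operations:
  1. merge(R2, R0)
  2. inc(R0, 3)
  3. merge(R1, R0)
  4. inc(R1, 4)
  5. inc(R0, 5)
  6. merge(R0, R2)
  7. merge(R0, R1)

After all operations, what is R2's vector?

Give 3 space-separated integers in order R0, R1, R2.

Op 1: merge R2<->R0 -> R2=(0,0,0) R0=(0,0,0)
Op 2: inc R0 by 3 -> R0=(3,0,0) value=3
Op 3: merge R1<->R0 -> R1=(3,0,0) R0=(3,0,0)
Op 4: inc R1 by 4 -> R1=(3,4,0) value=7
Op 5: inc R0 by 5 -> R0=(8,0,0) value=8
Op 6: merge R0<->R2 -> R0=(8,0,0) R2=(8,0,0)
Op 7: merge R0<->R1 -> R0=(8,4,0) R1=(8,4,0)

Answer: 8 0 0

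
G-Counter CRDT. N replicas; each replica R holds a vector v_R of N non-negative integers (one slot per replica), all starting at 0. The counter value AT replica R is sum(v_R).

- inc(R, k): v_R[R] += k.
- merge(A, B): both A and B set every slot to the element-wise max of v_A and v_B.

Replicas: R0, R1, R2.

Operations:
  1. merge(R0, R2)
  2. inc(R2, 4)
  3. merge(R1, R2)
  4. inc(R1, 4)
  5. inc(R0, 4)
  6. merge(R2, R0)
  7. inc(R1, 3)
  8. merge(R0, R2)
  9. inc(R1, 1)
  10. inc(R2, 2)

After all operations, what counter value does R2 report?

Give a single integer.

Answer: 10

Derivation:
Op 1: merge R0<->R2 -> R0=(0,0,0) R2=(0,0,0)
Op 2: inc R2 by 4 -> R2=(0,0,4) value=4
Op 3: merge R1<->R2 -> R1=(0,0,4) R2=(0,0,4)
Op 4: inc R1 by 4 -> R1=(0,4,4) value=8
Op 5: inc R0 by 4 -> R0=(4,0,0) value=4
Op 6: merge R2<->R0 -> R2=(4,0,4) R0=(4,0,4)
Op 7: inc R1 by 3 -> R1=(0,7,4) value=11
Op 8: merge R0<->R2 -> R0=(4,0,4) R2=(4,0,4)
Op 9: inc R1 by 1 -> R1=(0,8,4) value=12
Op 10: inc R2 by 2 -> R2=(4,0,6) value=10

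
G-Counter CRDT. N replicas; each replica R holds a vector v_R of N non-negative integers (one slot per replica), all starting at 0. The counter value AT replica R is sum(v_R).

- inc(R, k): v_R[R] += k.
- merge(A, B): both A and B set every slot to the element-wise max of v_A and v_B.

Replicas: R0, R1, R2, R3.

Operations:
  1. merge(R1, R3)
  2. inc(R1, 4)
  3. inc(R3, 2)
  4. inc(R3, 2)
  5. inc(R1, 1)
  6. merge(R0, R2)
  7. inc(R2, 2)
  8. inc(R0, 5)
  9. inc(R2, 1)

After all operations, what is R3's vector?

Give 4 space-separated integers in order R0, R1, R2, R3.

Op 1: merge R1<->R3 -> R1=(0,0,0,0) R3=(0,0,0,0)
Op 2: inc R1 by 4 -> R1=(0,4,0,0) value=4
Op 3: inc R3 by 2 -> R3=(0,0,0,2) value=2
Op 4: inc R3 by 2 -> R3=(0,0,0,4) value=4
Op 5: inc R1 by 1 -> R1=(0,5,0,0) value=5
Op 6: merge R0<->R2 -> R0=(0,0,0,0) R2=(0,0,0,0)
Op 7: inc R2 by 2 -> R2=(0,0,2,0) value=2
Op 8: inc R0 by 5 -> R0=(5,0,0,0) value=5
Op 9: inc R2 by 1 -> R2=(0,0,3,0) value=3

Answer: 0 0 0 4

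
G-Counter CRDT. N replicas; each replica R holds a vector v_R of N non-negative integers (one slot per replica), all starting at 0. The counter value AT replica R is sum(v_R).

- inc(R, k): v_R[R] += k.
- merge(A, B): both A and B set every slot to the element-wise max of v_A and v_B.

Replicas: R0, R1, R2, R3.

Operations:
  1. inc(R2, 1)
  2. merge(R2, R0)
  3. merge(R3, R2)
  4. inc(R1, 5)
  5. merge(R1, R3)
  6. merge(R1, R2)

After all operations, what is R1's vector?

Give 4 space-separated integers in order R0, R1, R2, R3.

Op 1: inc R2 by 1 -> R2=(0,0,1,0) value=1
Op 2: merge R2<->R0 -> R2=(0,0,1,0) R0=(0,0,1,0)
Op 3: merge R3<->R2 -> R3=(0,0,1,0) R2=(0,0,1,0)
Op 4: inc R1 by 5 -> R1=(0,5,0,0) value=5
Op 5: merge R1<->R3 -> R1=(0,5,1,0) R3=(0,5,1,0)
Op 6: merge R1<->R2 -> R1=(0,5,1,0) R2=(0,5,1,0)

Answer: 0 5 1 0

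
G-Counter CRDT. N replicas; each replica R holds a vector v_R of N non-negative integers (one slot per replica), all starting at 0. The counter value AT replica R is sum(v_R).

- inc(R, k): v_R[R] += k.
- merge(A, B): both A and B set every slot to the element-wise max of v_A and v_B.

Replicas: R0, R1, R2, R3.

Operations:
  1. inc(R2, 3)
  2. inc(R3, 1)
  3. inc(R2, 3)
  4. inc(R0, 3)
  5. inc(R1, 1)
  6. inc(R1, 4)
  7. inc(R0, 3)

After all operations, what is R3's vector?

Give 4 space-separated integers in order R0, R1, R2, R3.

Answer: 0 0 0 1

Derivation:
Op 1: inc R2 by 3 -> R2=(0,0,3,0) value=3
Op 2: inc R3 by 1 -> R3=(0,0,0,1) value=1
Op 3: inc R2 by 3 -> R2=(0,0,6,0) value=6
Op 4: inc R0 by 3 -> R0=(3,0,0,0) value=3
Op 5: inc R1 by 1 -> R1=(0,1,0,0) value=1
Op 6: inc R1 by 4 -> R1=(0,5,0,0) value=5
Op 7: inc R0 by 3 -> R0=(6,0,0,0) value=6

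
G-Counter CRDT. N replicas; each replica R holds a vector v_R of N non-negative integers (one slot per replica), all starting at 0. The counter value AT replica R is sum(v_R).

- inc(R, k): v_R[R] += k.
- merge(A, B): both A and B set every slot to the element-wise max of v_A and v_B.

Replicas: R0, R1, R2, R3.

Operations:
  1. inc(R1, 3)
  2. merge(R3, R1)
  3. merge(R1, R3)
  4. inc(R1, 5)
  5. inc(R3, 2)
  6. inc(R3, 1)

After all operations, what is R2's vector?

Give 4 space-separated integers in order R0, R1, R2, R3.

Answer: 0 0 0 0

Derivation:
Op 1: inc R1 by 3 -> R1=(0,3,0,0) value=3
Op 2: merge R3<->R1 -> R3=(0,3,0,0) R1=(0,3,0,0)
Op 3: merge R1<->R3 -> R1=(0,3,0,0) R3=(0,3,0,0)
Op 4: inc R1 by 5 -> R1=(0,8,0,0) value=8
Op 5: inc R3 by 2 -> R3=(0,3,0,2) value=5
Op 6: inc R3 by 1 -> R3=(0,3,0,3) value=6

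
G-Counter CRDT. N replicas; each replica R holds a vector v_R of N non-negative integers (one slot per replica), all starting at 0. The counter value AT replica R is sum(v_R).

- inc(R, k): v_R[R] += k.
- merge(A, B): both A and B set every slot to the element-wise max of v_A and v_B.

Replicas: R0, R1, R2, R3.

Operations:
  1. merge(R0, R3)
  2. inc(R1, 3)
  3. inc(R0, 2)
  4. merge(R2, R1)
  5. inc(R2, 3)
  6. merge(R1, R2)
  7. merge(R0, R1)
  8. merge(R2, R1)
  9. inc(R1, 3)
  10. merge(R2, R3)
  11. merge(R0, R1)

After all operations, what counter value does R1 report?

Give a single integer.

Op 1: merge R0<->R3 -> R0=(0,0,0,0) R3=(0,0,0,0)
Op 2: inc R1 by 3 -> R1=(0,3,0,0) value=3
Op 3: inc R0 by 2 -> R0=(2,0,0,0) value=2
Op 4: merge R2<->R1 -> R2=(0,3,0,0) R1=(0,3,0,0)
Op 5: inc R2 by 3 -> R2=(0,3,3,0) value=6
Op 6: merge R1<->R2 -> R1=(0,3,3,0) R2=(0,3,3,0)
Op 7: merge R0<->R1 -> R0=(2,3,3,0) R1=(2,3,3,0)
Op 8: merge R2<->R1 -> R2=(2,3,3,0) R1=(2,3,3,0)
Op 9: inc R1 by 3 -> R1=(2,6,3,0) value=11
Op 10: merge R2<->R3 -> R2=(2,3,3,0) R3=(2,3,3,0)
Op 11: merge R0<->R1 -> R0=(2,6,3,0) R1=(2,6,3,0)

Answer: 11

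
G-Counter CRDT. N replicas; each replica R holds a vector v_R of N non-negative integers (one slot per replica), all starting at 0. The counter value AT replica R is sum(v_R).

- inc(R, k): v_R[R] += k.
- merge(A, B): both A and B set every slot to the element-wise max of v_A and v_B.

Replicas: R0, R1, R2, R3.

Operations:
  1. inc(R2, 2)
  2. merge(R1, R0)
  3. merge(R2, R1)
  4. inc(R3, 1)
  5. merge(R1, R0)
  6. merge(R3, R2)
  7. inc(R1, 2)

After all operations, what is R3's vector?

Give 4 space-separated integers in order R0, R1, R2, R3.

Answer: 0 0 2 1

Derivation:
Op 1: inc R2 by 2 -> R2=(0,0,2,0) value=2
Op 2: merge R1<->R0 -> R1=(0,0,0,0) R0=(0,0,0,0)
Op 3: merge R2<->R1 -> R2=(0,0,2,0) R1=(0,0,2,0)
Op 4: inc R3 by 1 -> R3=(0,0,0,1) value=1
Op 5: merge R1<->R0 -> R1=(0,0,2,0) R0=(0,0,2,0)
Op 6: merge R3<->R2 -> R3=(0,0,2,1) R2=(0,0,2,1)
Op 7: inc R1 by 2 -> R1=(0,2,2,0) value=4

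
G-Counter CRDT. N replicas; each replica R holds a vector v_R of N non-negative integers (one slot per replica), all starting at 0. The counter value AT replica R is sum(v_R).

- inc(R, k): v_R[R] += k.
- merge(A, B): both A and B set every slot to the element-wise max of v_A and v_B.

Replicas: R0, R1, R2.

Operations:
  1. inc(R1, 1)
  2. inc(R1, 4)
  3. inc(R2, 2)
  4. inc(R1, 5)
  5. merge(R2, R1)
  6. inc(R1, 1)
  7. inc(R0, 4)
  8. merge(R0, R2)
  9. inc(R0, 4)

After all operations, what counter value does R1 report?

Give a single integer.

Op 1: inc R1 by 1 -> R1=(0,1,0) value=1
Op 2: inc R1 by 4 -> R1=(0,5,0) value=5
Op 3: inc R2 by 2 -> R2=(0,0,2) value=2
Op 4: inc R1 by 5 -> R1=(0,10,0) value=10
Op 5: merge R2<->R1 -> R2=(0,10,2) R1=(0,10,2)
Op 6: inc R1 by 1 -> R1=(0,11,2) value=13
Op 7: inc R0 by 4 -> R0=(4,0,0) value=4
Op 8: merge R0<->R2 -> R0=(4,10,2) R2=(4,10,2)
Op 9: inc R0 by 4 -> R0=(8,10,2) value=20

Answer: 13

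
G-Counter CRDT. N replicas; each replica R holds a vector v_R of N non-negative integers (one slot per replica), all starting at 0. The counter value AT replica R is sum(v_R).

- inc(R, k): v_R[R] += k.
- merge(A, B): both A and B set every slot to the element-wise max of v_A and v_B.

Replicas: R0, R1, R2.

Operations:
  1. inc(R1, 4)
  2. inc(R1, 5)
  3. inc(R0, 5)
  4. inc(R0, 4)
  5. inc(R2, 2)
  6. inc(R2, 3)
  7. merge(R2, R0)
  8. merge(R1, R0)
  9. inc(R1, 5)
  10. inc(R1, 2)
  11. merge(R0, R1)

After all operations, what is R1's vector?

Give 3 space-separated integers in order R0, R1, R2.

Answer: 9 16 5

Derivation:
Op 1: inc R1 by 4 -> R1=(0,4,0) value=4
Op 2: inc R1 by 5 -> R1=(0,9,0) value=9
Op 3: inc R0 by 5 -> R0=(5,0,0) value=5
Op 4: inc R0 by 4 -> R0=(9,0,0) value=9
Op 5: inc R2 by 2 -> R2=(0,0,2) value=2
Op 6: inc R2 by 3 -> R2=(0,0,5) value=5
Op 7: merge R2<->R0 -> R2=(9,0,5) R0=(9,0,5)
Op 8: merge R1<->R0 -> R1=(9,9,5) R0=(9,9,5)
Op 9: inc R1 by 5 -> R1=(9,14,5) value=28
Op 10: inc R1 by 2 -> R1=(9,16,5) value=30
Op 11: merge R0<->R1 -> R0=(9,16,5) R1=(9,16,5)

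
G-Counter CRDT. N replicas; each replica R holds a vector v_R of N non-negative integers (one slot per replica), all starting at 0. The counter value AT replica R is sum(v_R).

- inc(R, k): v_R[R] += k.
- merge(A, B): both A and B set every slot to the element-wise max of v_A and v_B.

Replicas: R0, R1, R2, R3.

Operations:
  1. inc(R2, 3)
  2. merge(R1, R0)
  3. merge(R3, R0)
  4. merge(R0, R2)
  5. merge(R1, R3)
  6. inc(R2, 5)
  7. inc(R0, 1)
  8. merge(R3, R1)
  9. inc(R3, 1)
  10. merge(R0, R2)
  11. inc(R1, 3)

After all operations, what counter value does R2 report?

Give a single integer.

Op 1: inc R2 by 3 -> R2=(0,0,3,0) value=3
Op 2: merge R1<->R0 -> R1=(0,0,0,0) R0=(0,0,0,0)
Op 3: merge R3<->R0 -> R3=(0,0,0,0) R0=(0,0,0,0)
Op 4: merge R0<->R2 -> R0=(0,0,3,0) R2=(0,0,3,0)
Op 5: merge R1<->R3 -> R1=(0,0,0,0) R3=(0,0,0,0)
Op 6: inc R2 by 5 -> R2=(0,0,8,0) value=8
Op 7: inc R0 by 1 -> R0=(1,0,3,0) value=4
Op 8: merge R3<->R1 -> R3=(0,0,0,0) R1=(0,0,0,0)
Op 9: inc R3 by 1 -> R3=(0,0,0,1) value=1
Op 10: merge R0<->R2 -> R0=(1,0,8,0) R2=(1,0,8,0)
Op 11: inc R1 by 3 -> R1=(0,3,0,0) value=3

Answer: 9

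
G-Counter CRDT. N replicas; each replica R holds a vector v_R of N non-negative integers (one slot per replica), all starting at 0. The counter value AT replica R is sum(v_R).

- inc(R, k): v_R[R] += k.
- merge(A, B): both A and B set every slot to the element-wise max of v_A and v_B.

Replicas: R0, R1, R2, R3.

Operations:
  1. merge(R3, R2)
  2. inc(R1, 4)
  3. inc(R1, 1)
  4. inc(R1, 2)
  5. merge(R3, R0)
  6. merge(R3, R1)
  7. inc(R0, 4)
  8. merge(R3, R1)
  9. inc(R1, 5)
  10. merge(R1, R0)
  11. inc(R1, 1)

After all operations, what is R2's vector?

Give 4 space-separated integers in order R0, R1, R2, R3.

Op 1: merge R3<->R2 -> R3=(0,0,0,0) R2=(0,0,0,0)
Op 2: inc R1 by 4 -> R1=(0,4,0,0) value=4
Op 3: inc R1 by 1 -> R1=(0,5,0,0) value=5
Op 4: inc R1 by 2 -> R1=(0,7,0,0) value=7
Op 5: merge R3<->R0 -> R3=(0,0,0,0) R0=(0,0,0,0)
Op 6: merge R3<->R1 -> R3=(0,7,0,0) R1=(0,7,0,0)
Op 7: inc R0 by 4 -> R0=(4,0,0,0) value=4
Op 8: merge R3<->R1 -> R3=(0,7,0,0) R1=(0,7,0,0)
Op 9: inc R1 by 5 -> R1=(0,12,0,0) value=12
Op 10: merge R1<->R0 -> R1=(4,12,0,0) R0=(4,12,0,0)
Op 11: inc R1 by 1 -> R1=(4,13,0,0) value=17

Answer: 0 0 0 0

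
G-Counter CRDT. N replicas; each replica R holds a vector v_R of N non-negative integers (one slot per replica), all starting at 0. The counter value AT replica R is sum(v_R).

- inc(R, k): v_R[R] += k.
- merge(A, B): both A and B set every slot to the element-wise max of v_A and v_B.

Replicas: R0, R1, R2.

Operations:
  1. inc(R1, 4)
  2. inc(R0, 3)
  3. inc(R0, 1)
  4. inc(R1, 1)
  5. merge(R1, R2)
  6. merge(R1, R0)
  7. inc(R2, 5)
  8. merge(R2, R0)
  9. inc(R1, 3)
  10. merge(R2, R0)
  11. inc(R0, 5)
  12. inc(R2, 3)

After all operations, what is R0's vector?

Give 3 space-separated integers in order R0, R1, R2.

Answer: 9 5 5

Derivation:
Op 1: inc R1 by 4 -> R1=(0,4,0) value=4
Op 2: inc R0 by 3 -> R0=(3,0,0) value=3
Op 3: inc R0 by 1 -> R0=(4,0,0) value=4
Op 4: inc R1 by 1 -> R1=(0,5,0) value=5
Op 5: merge R1<->R2 -> R1=(0,5,0) R2=(0,5,0)
Op 6: merge R1<->R0 -> R1=(4,5,0) R0=(4,5,0)
Op 7: inc R2 by 5 -> R2=(0,5,5) value=10
Op 8: merge R2<->R0 -> R2=(4,5,5) R0=(4,5,5)
Op 9: inc R1 by 3 -> R1=(4,8,0) value=12
Op 10: merge R2<->R0 -> R2=(4,5,5) R0=(4,5,5)
Op 11: inc R0 by 5 -> R0=(9,5,5) value=19
Op 12: inc R2 by 3 -> R2=(4,5,8) value=17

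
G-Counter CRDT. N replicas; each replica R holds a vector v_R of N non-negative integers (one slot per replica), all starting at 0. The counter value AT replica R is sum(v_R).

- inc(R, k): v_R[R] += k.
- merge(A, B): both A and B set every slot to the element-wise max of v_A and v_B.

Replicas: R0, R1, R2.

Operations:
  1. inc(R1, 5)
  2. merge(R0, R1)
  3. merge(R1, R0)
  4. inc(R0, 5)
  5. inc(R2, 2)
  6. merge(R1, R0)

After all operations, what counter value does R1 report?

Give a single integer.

Op 1: inc R1 by 5 -> R1=(0,5,0) value=5
Op 2: merge R0<->R1 -> R0=(0,5,0) R1=(0,5,0)
Op 3: merge R1<->R0 -> R1=(0,5,0) R0=(0,5,0)
Op 4: inc R0 by 5 -> R0=(5,5,0) value=10
Op 5: inc R2 by 2 -> R2=(0,0,2) value=2
Op 6: merge R1<->R0 -> R1=(5,5,0) R0=(5,5,0)

Answer: 10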